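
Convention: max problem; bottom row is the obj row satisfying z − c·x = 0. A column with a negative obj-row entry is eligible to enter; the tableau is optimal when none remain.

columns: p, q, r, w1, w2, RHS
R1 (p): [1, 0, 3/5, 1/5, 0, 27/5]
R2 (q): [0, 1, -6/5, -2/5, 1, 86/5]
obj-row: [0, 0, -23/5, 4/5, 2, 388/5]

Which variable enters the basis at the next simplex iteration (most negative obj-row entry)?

Negative obj-row entries: r: -23/5.
The most negative is -23/5 in column r, so r enters.

r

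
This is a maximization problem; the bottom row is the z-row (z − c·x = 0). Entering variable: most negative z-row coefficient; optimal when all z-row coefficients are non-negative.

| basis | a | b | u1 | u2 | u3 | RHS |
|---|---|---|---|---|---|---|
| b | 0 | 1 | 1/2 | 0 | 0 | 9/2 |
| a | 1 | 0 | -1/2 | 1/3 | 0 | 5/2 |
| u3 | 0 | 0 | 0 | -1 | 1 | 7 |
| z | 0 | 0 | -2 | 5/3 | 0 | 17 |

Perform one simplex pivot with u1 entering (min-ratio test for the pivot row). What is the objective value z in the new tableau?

Ratio test on column u1 — row 1: (9/2)/(1/2) = 9; row 2: entry -1/2 ≤ 0; row 3: entry 0 ≤ 0. Minimum is 9 at row 1 (b leaves); pivot element 1/2.
Pivot on row 1; the z-row RHS becomes 17 − (-2)·9 = 35.

35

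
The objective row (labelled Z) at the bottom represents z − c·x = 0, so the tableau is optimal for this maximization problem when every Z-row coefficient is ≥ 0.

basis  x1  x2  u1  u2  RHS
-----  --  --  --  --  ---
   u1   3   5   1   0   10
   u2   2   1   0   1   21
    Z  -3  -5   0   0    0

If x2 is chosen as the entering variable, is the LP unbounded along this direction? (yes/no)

Column x2 has positive entries in row(s) 1, 2, so the ratio test bounds it — not unbounded.

no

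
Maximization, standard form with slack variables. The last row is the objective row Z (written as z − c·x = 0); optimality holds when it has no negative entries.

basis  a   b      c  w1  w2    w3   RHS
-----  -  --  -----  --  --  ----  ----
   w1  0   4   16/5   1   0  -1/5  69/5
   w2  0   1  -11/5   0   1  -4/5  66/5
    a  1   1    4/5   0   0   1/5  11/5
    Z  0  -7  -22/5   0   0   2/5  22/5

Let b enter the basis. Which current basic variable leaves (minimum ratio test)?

a

Column b entries and ratios — w1: (69/5)/4 = 69/20; w2: (66/5)/1 = 66/5; a: (11/5)/1 = 11/5.
Smallest ratio is 11/5 in the row of a, so a leaves.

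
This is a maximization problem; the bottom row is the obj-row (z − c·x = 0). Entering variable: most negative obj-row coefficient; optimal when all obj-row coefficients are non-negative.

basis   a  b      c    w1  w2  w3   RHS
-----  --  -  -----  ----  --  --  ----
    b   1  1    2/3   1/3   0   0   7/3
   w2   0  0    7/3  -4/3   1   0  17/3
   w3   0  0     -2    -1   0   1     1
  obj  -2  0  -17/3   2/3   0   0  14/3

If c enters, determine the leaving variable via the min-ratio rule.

w2

Column c entries and ratios — b: (7/3)/(2/3) = 7/2; w2: (17/3)/(7/3) = 17/7; w3: -2 ≤ 0, skip.
Smallest ratio is 17/7 in the row of w2, so w2 leaves.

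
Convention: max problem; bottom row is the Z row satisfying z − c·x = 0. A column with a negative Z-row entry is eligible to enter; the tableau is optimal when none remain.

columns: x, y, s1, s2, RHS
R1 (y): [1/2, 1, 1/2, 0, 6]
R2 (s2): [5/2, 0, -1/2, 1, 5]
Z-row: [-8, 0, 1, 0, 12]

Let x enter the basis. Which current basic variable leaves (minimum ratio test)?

Column x entries and ratios — y: 6/(1/2) = 12; s2: 5/(5/2) = 2.
Smallest ratio is 2 in the row of s2, so s2 leaves.

s2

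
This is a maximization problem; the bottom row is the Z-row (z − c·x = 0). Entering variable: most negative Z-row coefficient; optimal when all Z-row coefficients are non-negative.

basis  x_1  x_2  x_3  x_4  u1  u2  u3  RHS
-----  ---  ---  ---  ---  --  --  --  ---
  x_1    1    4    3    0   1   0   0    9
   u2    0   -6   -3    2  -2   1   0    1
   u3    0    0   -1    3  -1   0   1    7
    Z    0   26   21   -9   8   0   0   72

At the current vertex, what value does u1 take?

u1 is not in the basis, so in the current basic feasible solution u1 = 0.

0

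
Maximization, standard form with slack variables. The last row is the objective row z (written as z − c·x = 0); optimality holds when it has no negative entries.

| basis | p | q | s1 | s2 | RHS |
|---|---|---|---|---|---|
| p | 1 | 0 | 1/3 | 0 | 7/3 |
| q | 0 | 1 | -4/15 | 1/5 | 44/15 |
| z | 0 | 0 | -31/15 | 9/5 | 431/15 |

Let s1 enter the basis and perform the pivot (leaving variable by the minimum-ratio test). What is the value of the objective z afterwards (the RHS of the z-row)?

216/5

Ratio test on column s1 — row 1: (7/3)/(1/3) = 7; row 2: entry -4/15 ≤ 0. Minimum is 7 at row 1 (p leaves); pivot element 1/3.
Pivot on row 1; the z-row RHS becomes 431/15 − (-31/15)·7 = 216/5.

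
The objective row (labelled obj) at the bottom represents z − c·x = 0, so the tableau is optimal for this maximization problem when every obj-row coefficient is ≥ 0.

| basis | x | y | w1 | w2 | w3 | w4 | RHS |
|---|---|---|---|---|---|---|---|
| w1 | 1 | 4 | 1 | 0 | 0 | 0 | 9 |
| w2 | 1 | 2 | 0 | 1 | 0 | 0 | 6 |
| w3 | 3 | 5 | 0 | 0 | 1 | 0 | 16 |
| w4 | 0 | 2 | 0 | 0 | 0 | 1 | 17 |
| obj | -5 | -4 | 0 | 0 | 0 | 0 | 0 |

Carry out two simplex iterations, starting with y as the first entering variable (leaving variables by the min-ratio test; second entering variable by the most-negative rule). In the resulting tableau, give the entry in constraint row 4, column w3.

Ratio test on column y — row 1: 9/4 = 9/4; row 2: 6/2 = 3; row 3: 16/5 = 16/5; row 4: 17/2 = 17/2. Minimum is 9/4 at row 1 (w1 leaves); pivot element 4.
Divide row 1 by 4; eliminate column y from the other rows.
Second iteration: most negative obj-row entry is -4 in column x, so x enters.
Ratio test on column x — row 1: (9/4)/(1/4) = 9; row 2: (3/2)/(1/2) = 3; row 3: (19/4)/(7/4) = 19/7; row 4: entry -1/2 ≤ 0. Minimum is 19/7 at row 3 (w3 leaves); pivot element 7/4.
Divide row 3 by 7/4; eliminate column x from the other rows.
After both pivots, the entry at constraint row 4, column w3 is 2/7.

2/7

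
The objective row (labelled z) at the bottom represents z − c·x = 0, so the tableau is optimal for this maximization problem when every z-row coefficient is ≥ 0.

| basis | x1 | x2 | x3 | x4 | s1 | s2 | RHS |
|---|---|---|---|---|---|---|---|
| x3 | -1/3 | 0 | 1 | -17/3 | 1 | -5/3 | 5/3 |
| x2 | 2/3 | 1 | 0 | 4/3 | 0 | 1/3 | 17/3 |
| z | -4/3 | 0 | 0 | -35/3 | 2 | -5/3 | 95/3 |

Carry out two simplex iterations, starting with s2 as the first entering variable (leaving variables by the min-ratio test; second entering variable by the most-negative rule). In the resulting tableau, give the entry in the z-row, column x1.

Ratio test on column s2 — row 1: entry -5/3 ≤ 0; row 2: (17/3)/(1/3) = 17. Minimum is 17 at row 2 (x2 leaves); pivot element 1/3.
Divide row 2 by 1/3; eliminate column s2 from the other rows.
Second iteration: most negative z-row entry is -5 in column x4, so x4 enters.
Ratio test on column x4 — row 1: 30/1 = 30; row 2: 17/4 = 17/4. Minimum is 17/4 at row 2 (s2 leaves); pivot element 4.
Divide row 2 by 4; eliminate column x4 from the other rows.
After both pivots, the entry at the z-row, column x1 is 9/2.

9/2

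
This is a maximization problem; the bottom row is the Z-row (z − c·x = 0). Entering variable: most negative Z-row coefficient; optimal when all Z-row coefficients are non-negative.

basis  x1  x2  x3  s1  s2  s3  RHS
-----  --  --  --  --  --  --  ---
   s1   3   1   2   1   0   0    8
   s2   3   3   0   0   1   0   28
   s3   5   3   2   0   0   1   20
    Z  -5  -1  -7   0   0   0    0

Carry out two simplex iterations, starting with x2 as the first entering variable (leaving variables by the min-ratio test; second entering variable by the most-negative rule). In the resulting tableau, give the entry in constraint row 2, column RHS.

Ratio test on column x2 — row 1: 8/1 = 8; row 2: 28/3 = 28/3; row 3: 20/3 = 20/3. Minimum is 20/3 at row 3 (s3 leaves); pivot element 3.
Divide row 3 by 3; eliminate column x2 from the other rows.
Second iteration: most negative Z-row entry is -19/3 in column x3, so x3 enters.
Ratio test on column x3 — row 1: (4/3)/(4/3) = 1; row 2: entry -2 ≤ 0; row 3: (20/3)/(2/3) = 10. Minimum is 1 at row 1 (s1 leaves); pivot element 4/3.
Divide row 1 by 4/3; eliminate column x3 from the other rows.
After both pivots, the entry at constraint row 2, column RHS is 10.

10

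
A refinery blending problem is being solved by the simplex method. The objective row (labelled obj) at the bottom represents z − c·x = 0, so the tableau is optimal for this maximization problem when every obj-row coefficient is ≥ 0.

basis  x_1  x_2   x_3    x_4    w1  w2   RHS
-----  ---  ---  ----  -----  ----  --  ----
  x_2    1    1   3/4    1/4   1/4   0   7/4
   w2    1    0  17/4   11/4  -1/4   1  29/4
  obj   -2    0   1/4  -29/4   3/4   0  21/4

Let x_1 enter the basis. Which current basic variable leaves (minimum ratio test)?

Column x_1 entries and ratios — x_2: (7/4)/1 = 7/4; w2: (29/4)/1 = 29/4.
Smallest ratio is 7/4 in the row of x_2, so x_2 leaves.

x_2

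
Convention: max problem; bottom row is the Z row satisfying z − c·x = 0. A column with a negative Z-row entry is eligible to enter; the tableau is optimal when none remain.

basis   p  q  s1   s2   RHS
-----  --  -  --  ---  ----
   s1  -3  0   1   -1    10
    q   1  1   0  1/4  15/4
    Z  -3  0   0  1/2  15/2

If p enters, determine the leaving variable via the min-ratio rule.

Column p entries and ratios — s1: -3 ≤ 0, skip; q: (15/4)/1 = 15/4.
Smallest ratio is 15/4 in the row of q, so q leaves.

q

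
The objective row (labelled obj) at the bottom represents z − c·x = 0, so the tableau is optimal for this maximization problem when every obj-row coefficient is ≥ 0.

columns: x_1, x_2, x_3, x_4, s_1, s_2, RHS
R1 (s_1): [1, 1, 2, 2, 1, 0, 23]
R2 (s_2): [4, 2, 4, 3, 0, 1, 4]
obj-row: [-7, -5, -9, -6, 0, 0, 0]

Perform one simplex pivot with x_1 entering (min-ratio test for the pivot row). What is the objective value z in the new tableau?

7

Ratio test on column x_1 — row 1: 23/1 = 23; row 2: 4/4 = 1. Minimum is 1 at row 2 (s_2 leaves); pivot element 4.
Pivot on row 2; the obj-row RHS becomes 0 − (-7)·1 = 7.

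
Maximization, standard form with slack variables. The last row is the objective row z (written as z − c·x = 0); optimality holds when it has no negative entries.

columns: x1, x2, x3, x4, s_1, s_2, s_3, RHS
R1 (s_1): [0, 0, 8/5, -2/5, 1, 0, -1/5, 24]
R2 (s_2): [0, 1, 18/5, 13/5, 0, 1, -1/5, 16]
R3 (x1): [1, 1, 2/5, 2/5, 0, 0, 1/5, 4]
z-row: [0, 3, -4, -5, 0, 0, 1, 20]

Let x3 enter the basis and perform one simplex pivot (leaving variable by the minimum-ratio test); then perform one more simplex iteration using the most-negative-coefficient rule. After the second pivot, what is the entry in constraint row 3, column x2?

11/13

Ratio test on column x3 — row 1: 24/(8/5) = 15; row 2: 16/(18/5) = 40/9; row 3: 4/(2/5) = 10. Minimum is 40/9 at row 2 (s_2 leaves); pivot element 18/5.
Divide row 2 by 18/5; eliminate column x3 from the other rows.
Second iteration: most negative z-row entry is -19/9 in column x4, so x4 enters.
Ratio test on column x4 — row 1: entry -14/9 ≤ 0; row 2: (40/9)/(13/18) = 80/13; row 3: (20/9)/(1/9) = 20. Minimum is 80/13 at row 2 (x3 leaves); pivot element 13/18.
Divide row 2 by 13/18; eliminate column x4 from the other rows.
After both pivots, the entry at constraint row 3, column x2 is 11/13.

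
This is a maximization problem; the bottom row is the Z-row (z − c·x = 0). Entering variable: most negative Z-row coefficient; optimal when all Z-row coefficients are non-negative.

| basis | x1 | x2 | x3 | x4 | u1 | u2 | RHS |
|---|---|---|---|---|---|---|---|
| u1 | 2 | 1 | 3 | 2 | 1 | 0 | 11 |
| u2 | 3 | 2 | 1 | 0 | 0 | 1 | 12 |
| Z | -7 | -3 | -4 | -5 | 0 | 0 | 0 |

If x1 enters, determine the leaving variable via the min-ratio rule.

Column x1 entries and ratios — u1: 11/2 = 11/2; u2: 12/3 = 4.
Smallest ratio is 4 in the row of u2, so u2 leaves.

u2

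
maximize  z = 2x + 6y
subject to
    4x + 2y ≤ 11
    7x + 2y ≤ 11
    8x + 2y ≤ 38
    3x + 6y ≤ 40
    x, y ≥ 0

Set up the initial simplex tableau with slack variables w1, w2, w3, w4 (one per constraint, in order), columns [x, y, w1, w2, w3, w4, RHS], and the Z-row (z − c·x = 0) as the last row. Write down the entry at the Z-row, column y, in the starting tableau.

The Z-row carries the negated objective coefficients: the y entry is -6.

-6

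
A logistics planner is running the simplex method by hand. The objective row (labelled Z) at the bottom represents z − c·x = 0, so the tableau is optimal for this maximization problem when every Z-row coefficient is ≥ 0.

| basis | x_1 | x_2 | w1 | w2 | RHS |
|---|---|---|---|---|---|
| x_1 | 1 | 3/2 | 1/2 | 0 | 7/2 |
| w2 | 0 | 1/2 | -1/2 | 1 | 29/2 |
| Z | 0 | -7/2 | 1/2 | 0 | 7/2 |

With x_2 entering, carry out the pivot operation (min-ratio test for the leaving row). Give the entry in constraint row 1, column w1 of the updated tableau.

1/3

Ratio test on column x_2 — row 1: (7/2)/(3/2) = 7/3; row 2: (29/2)/(1/2) = 29. Minimum is 7/3 at row 1 (x_1 leaves); pivot element 3/2.
Divide row 1 by 3/2; eliminate column x_2 from the other rows.
In the new row 1, the w1 entry is the old entry divided by the pivot: (1/2)/(3/2) = 1/3.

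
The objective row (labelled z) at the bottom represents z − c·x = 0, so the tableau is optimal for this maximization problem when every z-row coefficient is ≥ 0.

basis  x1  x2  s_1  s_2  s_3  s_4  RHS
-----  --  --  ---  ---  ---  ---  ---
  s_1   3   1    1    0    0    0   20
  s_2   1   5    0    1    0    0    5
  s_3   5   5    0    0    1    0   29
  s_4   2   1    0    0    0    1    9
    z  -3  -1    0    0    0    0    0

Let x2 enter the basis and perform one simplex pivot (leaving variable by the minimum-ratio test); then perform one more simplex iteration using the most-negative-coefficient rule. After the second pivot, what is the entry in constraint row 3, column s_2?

Ratio test on column x2 — row 1: 20/1 = 20; row 2: 5/5 = 1; row 3: 29/5 = 29/5; row 4: 9/1 = 9. Minimum is 1 at row 2 (s_2 leaves); pivot element 5.
Divide row 2 by 5; eliminate column x2 from the other rows.
Second iteration: most negative z-row entry is -14/5 in column x1, so x1 enters.
Ratio test on column x1 — row 1: 19/(14/5) = 95/14; row 2: 1/(1/5) = 5; row 3: 24/4 = 6; row 4: 8/(9/5) = 40/9. Minimum is 40/9 at row 4 (s_4 leaves); pivot element 9/5.
Divide row 4 by 9/5; eliminate column x1 from the other rows.
After both pivots, the entry at constraint row 3, column s_2 is -5/9.

-5/9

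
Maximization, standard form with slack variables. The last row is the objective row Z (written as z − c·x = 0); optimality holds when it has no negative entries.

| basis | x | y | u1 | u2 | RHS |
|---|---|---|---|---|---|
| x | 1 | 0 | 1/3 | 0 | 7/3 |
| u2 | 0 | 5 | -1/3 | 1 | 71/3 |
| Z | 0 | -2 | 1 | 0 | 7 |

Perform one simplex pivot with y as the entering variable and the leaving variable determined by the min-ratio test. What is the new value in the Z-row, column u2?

Ratio test on column y — row 1: entry 0 ≤ 0; row 2: (71/3)/5 = 71/15. Minimum is 71/15 at row 2 (u2 leaves); pivot element 5.
Divide row 2 by 5; eliminate column y from the other rows.
Z-row update in column u2: 0 − (-2)·(1/5) = 2/5.

2/5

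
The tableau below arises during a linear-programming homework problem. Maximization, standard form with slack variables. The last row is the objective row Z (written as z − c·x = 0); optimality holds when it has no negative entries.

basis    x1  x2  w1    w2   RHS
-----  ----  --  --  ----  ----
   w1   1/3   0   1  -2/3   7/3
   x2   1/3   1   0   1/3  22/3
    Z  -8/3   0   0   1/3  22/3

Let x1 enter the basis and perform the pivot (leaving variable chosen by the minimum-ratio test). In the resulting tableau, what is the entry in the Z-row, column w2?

Ratio test on column x1 — row 1: (7/3)/(1/3) = 7; row 2: (22/3)/(1/3) = 22. Minimum is 7 at row 1 (w1 leaves); pivot element 1/3.
Divide row 1 by 1/3; eliminate column x1 from the other rows.
Z-row update in column w2: 1/3 − (-8/3)·(-2) = -5.

-5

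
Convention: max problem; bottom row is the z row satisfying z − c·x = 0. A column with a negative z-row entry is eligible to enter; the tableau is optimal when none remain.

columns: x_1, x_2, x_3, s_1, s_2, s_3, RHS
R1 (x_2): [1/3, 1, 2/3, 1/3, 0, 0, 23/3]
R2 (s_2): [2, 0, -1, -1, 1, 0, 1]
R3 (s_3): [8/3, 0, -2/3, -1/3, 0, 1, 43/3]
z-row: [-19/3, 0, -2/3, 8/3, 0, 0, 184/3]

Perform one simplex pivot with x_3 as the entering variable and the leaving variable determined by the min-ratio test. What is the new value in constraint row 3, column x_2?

Ratio test on column x_3 — row 1: (23/3)/(2/3) = 23/2; row 2: entry -1 ≤ 0; row 3: entry -2/3 ≤ 0. Minimum is 23/2 at row 1 (x_2 leaves); pivot element 2/3.
Divide row 1 by 2/3; eliminate column x_3 from the other rows.
Row 3 update in column x_2: 0 − (-2/3)·(3/2) = 1.

1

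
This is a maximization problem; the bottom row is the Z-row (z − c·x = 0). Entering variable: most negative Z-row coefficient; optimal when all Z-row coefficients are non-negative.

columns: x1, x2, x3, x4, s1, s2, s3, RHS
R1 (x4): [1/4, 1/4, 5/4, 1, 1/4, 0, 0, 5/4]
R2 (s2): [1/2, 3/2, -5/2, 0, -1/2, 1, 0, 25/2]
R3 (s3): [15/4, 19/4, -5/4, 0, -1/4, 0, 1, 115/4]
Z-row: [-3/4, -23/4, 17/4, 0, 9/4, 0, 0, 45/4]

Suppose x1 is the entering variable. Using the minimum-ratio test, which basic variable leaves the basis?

x4

Column x1 entries and ratios — x4: (5/4)/(1/4) = 5; s2: (25/2)/(1/2) = 25; s3: (115/4)/(15/4) = 23/3.
Smallest ratio is 5 in the row of x4, so x4 leaves.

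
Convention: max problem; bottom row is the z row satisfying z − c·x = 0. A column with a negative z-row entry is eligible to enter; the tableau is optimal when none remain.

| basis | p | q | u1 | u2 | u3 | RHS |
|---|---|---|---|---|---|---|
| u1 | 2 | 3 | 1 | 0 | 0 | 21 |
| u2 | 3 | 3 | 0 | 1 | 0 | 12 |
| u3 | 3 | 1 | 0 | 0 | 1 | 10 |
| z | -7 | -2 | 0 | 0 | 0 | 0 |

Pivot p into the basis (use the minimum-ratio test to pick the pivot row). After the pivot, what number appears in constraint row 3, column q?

1/3

Ratio test on column p — row 1: 21/2 = 21/2; row 2: 12/3 = 4; row 3: 10/3 = 10/3. Minimum is 10/3 at row 3 (u3 leaves); pivot element 3.
Divide row 3 by 3; eliminate column p from the other rows.
In the new row 3, the q entry is the old entry divided by the pivot: 1/3 = 1/3.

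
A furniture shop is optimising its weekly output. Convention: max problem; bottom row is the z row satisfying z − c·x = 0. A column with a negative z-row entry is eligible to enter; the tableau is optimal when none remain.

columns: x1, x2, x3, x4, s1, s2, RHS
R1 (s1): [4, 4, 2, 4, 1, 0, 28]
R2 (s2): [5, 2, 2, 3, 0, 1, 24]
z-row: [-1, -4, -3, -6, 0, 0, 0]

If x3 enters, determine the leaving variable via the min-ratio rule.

Column x3 entries and ratios — s1: 28/2 = 14; s2: 24/2 = 12.
Smallest ratio is 12 in the row of s2, so s2 leaves.

s2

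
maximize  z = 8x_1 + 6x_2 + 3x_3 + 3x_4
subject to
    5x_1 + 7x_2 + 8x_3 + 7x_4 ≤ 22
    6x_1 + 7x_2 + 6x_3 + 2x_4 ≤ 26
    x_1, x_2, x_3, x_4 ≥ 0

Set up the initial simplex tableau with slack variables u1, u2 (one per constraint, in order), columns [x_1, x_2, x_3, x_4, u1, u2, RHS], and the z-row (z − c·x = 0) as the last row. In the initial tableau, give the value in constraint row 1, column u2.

Slack u2 belongs to constraint 2; its column is the unit vector e_2, so the entry in row 1 is 0.

0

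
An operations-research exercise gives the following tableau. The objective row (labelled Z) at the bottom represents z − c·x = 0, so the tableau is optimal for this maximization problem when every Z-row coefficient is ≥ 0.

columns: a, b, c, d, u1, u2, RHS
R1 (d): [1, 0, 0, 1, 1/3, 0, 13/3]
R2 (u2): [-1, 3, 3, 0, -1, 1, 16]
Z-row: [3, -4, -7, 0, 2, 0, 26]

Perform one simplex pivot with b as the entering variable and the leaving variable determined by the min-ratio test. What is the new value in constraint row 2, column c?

1

Ratio test on column b — row 1: entry 0 ≤ 0; row 2: 16/3 = 16/3. Minimum is 16/3 at row 2 (u2 leaves); pivot element 3.
Divide row 2 by 3; eliminate column b from the other rows.
In the new row 2, the c entry is the old entry divided by the pivot: 3/3 = 1.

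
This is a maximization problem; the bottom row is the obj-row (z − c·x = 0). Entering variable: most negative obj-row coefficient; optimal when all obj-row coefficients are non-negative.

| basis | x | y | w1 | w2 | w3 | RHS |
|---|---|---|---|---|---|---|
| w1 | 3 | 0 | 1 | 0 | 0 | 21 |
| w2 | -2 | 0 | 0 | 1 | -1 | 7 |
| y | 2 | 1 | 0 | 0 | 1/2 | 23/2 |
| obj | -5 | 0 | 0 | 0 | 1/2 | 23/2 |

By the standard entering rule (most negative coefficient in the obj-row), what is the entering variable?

x

Negative obj-row entries: x: -5.
The most negative is -5 in column x, so x enters.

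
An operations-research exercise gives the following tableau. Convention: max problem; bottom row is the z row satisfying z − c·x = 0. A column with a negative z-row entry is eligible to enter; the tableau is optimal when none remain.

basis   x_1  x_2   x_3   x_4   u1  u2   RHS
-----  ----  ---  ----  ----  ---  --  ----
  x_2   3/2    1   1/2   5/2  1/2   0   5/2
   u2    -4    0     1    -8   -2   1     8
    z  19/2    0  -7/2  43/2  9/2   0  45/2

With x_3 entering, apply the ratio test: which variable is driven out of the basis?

Column x_3 entries and ratios — x_2: (5/2)/(1/2) = 5; u2: 8/1 = 8.
Smallest ratio is 5 in the row of x_2, so x_2 leaves.

x_2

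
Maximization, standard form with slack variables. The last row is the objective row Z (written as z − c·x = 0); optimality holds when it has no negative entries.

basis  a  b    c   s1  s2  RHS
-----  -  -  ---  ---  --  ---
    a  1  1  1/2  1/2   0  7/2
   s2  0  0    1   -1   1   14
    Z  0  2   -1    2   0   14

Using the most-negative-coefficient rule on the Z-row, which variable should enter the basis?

c

Negative Z-row entries: c: -1.
The most negative is -1 in column c, so c enters.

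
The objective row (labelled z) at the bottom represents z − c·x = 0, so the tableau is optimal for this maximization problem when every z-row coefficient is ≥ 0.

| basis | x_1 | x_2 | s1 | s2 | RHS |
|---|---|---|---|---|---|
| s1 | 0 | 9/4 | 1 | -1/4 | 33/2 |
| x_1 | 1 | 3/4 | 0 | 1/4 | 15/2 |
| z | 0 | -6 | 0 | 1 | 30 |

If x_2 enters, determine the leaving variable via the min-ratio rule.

Column x_2 entries and ratios — s1: (33/2)/(9/4) = 22/3; x_1: (15/2)/(3/4) = 10.
Smallest ratio is 22/3 in the row of s1, so s1 leaves.

s1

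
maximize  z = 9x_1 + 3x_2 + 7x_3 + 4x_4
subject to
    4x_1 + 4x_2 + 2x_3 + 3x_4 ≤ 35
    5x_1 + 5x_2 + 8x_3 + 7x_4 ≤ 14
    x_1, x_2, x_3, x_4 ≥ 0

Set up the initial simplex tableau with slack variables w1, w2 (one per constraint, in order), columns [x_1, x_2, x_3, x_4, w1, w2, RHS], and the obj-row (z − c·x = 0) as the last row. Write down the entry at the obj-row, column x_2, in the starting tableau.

The obj-row carries the negated objective coefficients: the x_2 entry is -3.

-3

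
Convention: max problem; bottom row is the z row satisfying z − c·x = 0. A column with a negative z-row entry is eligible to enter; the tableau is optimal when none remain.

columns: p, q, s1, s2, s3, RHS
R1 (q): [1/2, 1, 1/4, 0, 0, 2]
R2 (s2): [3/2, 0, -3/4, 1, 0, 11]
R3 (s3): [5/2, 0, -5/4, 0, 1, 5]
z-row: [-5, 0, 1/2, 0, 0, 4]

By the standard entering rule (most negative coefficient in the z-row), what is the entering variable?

Negative z-row entries: p: -5.
The most negative is -5 in column p, so p enters.

p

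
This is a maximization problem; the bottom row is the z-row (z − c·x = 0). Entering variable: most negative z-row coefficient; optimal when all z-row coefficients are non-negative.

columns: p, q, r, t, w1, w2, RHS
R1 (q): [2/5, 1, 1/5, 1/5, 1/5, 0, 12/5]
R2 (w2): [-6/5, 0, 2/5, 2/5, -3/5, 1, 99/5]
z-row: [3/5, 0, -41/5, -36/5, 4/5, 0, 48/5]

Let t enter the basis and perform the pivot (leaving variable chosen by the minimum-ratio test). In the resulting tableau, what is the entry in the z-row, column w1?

Ratio test on column t — row 1: (12/5)/(1/5) = 12; row 2: (99/5)/(2/5) = 99/2. Minimum is 12 at row 1 (q leaves); pivot element 1/5.
Divide row 1 by 1/5; eliminate column t from the other rows.
z-row update in column w1: 4/5 − (-36/5)·1 = 8.

8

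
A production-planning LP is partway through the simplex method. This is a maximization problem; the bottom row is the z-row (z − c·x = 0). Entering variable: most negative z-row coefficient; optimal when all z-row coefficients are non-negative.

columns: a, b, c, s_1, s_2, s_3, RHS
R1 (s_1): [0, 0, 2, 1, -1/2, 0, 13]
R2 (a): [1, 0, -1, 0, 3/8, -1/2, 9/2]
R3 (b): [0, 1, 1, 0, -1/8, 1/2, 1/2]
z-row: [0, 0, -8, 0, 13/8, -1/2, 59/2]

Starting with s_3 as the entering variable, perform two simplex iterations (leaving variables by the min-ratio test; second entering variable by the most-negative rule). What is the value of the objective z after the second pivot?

Ratio test on column s_3 — row 1: entry 0 ≤ 0; row 2: entry -1/2 ≤ 0; row 3: (1/2)/(1/2) = 1. Minimum is 1 at row 3 (b leaves); pivot element 1/2.
Pivot on row 3; the z-row RHS becomes 59/2 − (-1/2)·1 = 30.
Next entering variable (most negative z-row entry -7): c.
Ratio test on column c — row 1: 13/2 = 13/2; row 2: entry 0 ≤ 0; row 3: 1/2 = 1/2. Minimum is 1/2 at row 3 (s_3 leaves); pivot element 2.
After the second pivot the z-row RHS is 30 − (-7)·(1/2) = 67/2.

67/2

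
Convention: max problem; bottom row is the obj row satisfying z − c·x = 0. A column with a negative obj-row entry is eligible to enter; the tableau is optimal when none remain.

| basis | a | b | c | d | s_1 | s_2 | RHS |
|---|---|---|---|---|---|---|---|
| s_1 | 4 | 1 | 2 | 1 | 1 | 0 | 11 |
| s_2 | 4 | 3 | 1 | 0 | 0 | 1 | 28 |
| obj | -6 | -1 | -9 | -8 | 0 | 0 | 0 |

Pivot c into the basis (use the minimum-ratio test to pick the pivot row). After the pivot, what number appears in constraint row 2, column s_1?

Ratio test on column c — row 1: 11/2 = 11/2; row 2: 28/1 = 28. Minimum is 11/2 at row 1 (s_1 leaves); pivot element 2.
Divide row 1 by 2; eliminate column c from the other rows.
Row 2 update in column s_1: 0 − 1·(1/2) = -1/2.

-1/2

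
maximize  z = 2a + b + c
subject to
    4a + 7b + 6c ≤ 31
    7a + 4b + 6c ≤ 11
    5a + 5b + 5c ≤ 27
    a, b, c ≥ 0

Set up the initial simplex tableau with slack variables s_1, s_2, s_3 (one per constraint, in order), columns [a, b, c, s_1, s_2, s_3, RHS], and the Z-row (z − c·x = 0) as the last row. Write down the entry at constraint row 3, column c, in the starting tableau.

Constraint 3 has coefficient 5 on c.

5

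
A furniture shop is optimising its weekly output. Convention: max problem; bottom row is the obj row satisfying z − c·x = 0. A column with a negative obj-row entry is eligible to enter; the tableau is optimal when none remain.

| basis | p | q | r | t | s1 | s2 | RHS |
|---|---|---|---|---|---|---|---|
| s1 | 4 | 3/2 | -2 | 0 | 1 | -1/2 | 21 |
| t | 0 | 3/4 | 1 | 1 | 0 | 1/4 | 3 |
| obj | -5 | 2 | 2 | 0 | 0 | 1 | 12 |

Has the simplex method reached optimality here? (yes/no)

no

The obj-row has a negative entry -5 in column p, so it is not optimal.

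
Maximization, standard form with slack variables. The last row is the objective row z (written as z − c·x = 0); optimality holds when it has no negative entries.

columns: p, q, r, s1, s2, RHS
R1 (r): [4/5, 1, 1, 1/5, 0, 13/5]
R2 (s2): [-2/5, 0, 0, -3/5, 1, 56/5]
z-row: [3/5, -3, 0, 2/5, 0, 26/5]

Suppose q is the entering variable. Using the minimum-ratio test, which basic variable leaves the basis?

r

Column q entries and ratios — r: (13/5)/1 = 13/5; s2: 0 ≤ 0, skip.
Smallest ratio is 13/5 in the row of r, so r leaves.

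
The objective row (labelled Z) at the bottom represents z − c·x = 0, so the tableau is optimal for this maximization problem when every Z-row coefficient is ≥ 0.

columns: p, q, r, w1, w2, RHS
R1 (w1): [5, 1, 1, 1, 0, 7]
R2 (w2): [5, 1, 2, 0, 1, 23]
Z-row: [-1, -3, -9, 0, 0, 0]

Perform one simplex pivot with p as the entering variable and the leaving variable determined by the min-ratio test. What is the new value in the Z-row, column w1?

Ratio test on column p — row 1: 7/5 = 7/5; row 2: 23/5 = 23/5. Minimum is 7/5 at row 1 (w1 leaves); pivot element 5.
Divide row 1 by 5; eliminate column p from the other rows.
Z-row update in column w1: 0 − (-1)·(1/5) = 1/5.

1/5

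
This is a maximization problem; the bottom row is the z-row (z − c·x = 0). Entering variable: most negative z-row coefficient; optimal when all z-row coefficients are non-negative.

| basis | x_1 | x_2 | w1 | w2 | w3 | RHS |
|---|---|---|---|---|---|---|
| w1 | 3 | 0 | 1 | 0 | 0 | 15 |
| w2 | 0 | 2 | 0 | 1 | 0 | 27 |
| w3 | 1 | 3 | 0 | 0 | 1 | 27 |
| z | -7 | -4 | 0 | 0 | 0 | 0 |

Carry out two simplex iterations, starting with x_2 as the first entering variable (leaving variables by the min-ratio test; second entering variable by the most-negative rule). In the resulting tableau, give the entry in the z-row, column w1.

Ratio test on column x_2 — row 1: entry 0 ≤ 0; row 2: 27/2 = 27/2; row 3: 27/3 = 9. Minimum is 9 at row 3 (w3 leaves); pivot element 3.
Divide row 3 by 3; eliminate column x_2 from the other rows.
Second iteration: most negative z-row entry is -17/3 in column x_1, so x_1 enters.
Ratio test on column x_1 — row 1: 15/3 = 5; row 2: entry -2/3 ≤ 0; row 3: 9/(1/3) = 27. Minimum is 5 at row 1 (w1 leaves); pivot element 3.
Divide row 1 by 3; eliminate column x_1 from the other rows.
After both pivots, the entry at the z-row, column w1 is 17/9.

17/9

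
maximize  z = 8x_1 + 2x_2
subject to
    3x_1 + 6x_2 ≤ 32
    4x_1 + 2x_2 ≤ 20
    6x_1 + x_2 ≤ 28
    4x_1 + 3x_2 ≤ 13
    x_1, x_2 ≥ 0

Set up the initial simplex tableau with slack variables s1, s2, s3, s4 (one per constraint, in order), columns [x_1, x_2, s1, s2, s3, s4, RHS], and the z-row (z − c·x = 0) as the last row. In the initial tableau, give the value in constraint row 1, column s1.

Slack s1 belongs to constraint 1; its column is the unit vector e_1, so the entry in row 1 is 1.

1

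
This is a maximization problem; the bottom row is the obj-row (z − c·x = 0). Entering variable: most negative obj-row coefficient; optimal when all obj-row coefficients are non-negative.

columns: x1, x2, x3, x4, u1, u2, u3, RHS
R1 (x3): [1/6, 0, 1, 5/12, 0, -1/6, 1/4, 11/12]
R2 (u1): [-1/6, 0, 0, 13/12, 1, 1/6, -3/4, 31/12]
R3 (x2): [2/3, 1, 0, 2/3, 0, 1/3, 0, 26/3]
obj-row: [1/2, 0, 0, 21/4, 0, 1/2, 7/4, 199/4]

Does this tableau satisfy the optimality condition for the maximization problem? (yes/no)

yes

Every obj-row coefficient is ≥ 0, so the tableau is optimal.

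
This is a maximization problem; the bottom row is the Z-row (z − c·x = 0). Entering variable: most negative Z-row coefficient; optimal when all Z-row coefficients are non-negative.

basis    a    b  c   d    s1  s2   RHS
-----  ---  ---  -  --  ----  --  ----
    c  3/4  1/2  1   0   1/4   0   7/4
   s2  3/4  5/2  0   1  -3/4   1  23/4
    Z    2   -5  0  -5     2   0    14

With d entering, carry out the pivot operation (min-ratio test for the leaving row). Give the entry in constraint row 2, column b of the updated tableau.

Ratio test on column d — row 1: entry 0 ≤ 0; row 2: (23/4)/1 = 23/4. Minimum is 23/4 at row 2 (s2 leaves); pivot element 1.
Divide row 2 by 1; eliminate column d from the other rows.
In the new row 2, the b entry is the old entry divided by the pivot: (5/2)/1 = 5/2.

5/2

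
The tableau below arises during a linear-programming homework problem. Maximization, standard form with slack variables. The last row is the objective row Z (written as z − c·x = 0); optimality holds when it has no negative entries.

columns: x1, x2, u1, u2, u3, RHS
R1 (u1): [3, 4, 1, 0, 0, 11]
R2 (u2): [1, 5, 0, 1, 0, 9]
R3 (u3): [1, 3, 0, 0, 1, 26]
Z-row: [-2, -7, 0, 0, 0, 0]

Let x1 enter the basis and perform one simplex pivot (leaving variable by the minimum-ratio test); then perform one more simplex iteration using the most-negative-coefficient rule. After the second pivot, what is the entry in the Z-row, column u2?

Ratio test on column x1 — row 1: 11/3 = 11/3; row 2: 9/1 = 9; row 3: 26/1 = 26. Minimum is 11/3 at row 1 (u1 leaves); pivot element 3.
Divide row 1 by 3; eliminate column x1 from the other rows.
Second iteration: most negative Z-row entry is -13/3 in column x2, so x2 enters.
Ratio test on column x2 — row 1: (11/3)/(4/3) = 11/4; row 2: (16/3)/(11/3) = 16/11; row 3: (67/3)/(5/3) = 67/5. Minimum is 16/11 at row 2 (u2 leaves); pivot element 11/3.
Divide row 2 by 11/3; eliminate column x2 from the other rows.
After both pivots, the entry at the Z-row, column u2 is 13/11.

13/11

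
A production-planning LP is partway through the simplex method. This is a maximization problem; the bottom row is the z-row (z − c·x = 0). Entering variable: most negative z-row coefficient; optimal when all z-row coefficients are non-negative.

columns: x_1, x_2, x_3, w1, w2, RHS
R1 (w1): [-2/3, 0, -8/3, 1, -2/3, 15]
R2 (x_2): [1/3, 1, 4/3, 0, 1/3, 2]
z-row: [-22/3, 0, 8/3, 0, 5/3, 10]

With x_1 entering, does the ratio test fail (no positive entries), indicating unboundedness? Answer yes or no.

Column x_1 has positive entries in row(s) 2, so the ratio test bounds it — not unbounded.

no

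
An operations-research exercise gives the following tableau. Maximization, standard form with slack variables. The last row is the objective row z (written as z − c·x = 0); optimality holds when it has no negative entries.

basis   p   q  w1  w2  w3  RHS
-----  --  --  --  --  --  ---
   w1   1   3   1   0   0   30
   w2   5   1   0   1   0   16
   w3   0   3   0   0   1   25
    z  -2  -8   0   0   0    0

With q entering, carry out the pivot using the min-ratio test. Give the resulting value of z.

200/3

Ratio test on column q — row 1: 30/3 = 10; row 2: 16/1 = 16; row 3: 25/3 = 25/3. Minimum is 25/3 at row 3 (w3 leaves); pivot element 3.
Pivot on row 3; the z-row RHS becomes 0 − (-8)·(25/3) = 200/3.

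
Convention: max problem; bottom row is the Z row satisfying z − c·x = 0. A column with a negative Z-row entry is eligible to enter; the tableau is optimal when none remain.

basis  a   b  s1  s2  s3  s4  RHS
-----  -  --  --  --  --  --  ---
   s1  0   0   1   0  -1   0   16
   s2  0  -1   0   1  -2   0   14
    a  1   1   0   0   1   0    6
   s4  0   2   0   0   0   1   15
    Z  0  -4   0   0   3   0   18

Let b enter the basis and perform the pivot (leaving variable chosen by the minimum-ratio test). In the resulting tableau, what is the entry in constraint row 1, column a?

Ratio test on column b — row 1: entry 0 ≤ 0; row 2: entry -1 ≤ 0; row 3: 6/1 = 6; row 4: 15/2 = 15/2. Minimum is 6 at row 3 (a leaves); pivot element 1.
Divide row 3 by 1; eliminate column b from the other rows.
Row 1 update in column a: 0 − 0·1 = 0.

0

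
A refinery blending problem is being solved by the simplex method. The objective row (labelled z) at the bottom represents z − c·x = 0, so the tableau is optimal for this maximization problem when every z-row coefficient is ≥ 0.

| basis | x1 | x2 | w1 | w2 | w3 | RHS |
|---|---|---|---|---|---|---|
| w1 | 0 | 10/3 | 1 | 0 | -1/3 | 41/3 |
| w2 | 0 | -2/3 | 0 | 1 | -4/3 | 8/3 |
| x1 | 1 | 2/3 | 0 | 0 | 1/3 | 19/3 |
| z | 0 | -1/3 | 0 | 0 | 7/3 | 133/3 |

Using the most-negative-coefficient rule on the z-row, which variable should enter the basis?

Negative z-row entries: x2: -1/3.
The most negative is -1/3 in column x2, so x2 enters.

x2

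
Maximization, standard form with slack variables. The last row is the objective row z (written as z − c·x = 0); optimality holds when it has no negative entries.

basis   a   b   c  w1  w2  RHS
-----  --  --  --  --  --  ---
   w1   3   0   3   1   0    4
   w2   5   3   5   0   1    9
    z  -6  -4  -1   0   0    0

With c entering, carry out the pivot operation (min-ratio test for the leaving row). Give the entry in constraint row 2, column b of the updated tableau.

Ratio test on column c — row 1: 4/3 = 4/3; row 2: 9/5 = 9/5. Minimum is 4/3 at row 1 (w1 leaves); pivot element 3.
Divide row 1 by 3; eliminate column c from the other rows.
Row 2 update in column b: 3 − 5·0 = 3.

3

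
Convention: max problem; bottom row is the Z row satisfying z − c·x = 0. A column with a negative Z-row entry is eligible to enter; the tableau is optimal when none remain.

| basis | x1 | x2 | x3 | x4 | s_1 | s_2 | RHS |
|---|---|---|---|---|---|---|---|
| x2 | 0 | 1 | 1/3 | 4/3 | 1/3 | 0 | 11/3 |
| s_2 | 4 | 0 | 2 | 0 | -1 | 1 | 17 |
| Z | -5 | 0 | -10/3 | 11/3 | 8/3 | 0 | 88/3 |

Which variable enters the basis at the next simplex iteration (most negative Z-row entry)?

Negative Z-row entries: x1: -5, x3: -10/3.
The most negative is -5 in column x1, so x1 enters.

x1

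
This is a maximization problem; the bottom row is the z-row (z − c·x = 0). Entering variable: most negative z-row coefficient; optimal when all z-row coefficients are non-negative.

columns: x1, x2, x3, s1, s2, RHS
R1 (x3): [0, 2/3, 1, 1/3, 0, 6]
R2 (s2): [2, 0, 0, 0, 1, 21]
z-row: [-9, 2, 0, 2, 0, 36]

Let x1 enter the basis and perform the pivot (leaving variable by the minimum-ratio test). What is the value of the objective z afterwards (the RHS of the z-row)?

261/2

Ratio test on column x1 — row 1: entry 0 ≤ 0; row 2: 21/2 = 21/2. Minimum is 21/2 at row 2 (s2 leaves); pivot element 2.
Pivot on row 2; the z-row RHS becomes 36 − (-9)·(21/2) = 261/2.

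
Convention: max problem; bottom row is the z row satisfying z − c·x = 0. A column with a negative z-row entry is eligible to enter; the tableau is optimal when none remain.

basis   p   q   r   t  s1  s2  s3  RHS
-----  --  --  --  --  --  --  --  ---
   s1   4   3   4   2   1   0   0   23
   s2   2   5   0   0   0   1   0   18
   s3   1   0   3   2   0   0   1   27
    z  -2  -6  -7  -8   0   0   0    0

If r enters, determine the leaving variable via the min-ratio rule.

Column r entries and ratios — s1: 23/4 = 23/4; s2: 0 ≤ 0, skip; s3: 27/3 = 9.
Smallest ratio is 23/4 in the row of s1, so s1 leaves.

s1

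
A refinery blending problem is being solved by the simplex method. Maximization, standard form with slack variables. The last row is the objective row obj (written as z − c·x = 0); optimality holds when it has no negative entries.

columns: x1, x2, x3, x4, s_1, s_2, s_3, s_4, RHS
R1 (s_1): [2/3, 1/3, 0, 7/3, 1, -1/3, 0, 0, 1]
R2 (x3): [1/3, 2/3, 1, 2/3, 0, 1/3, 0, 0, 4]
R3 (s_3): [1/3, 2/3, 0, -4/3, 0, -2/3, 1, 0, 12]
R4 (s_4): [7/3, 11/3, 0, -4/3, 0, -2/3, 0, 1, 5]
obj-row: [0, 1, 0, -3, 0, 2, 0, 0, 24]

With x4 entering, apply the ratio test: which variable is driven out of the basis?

Column x4 entries and ratios — s_1: 1/(7/3) = 3/7; x3: 4/(2/3) = 6; s_3: -4/3 ≤ 0, skip; s_4: -4/3 ≤ 0, skip.
Smallest ratio is 3/7 in the row of s_1, so s_1 leaves.

s_1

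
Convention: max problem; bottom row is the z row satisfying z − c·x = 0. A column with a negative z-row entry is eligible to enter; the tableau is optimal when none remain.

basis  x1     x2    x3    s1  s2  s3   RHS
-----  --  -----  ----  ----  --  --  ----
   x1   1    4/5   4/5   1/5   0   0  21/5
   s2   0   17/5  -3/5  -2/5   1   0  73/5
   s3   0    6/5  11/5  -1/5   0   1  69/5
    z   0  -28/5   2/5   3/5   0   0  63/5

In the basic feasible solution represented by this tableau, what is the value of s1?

s1 is not in the basis, so in the current basic feasible solution s1 = 0.

0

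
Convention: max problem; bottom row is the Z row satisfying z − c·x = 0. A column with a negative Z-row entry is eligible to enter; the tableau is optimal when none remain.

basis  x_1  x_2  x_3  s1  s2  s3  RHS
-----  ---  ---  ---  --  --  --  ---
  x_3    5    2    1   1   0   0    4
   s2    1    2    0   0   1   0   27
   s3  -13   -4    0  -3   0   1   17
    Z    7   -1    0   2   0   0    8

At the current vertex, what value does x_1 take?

0

x_1 is not in the basis, so in the current basic feasible solution x_1 = 0.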